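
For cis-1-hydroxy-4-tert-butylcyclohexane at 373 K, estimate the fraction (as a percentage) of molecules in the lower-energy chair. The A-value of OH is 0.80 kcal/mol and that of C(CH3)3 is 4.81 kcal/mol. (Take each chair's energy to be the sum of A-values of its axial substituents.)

99.6%

C1 and C4 have opposite parity, so for the cis isomer the two substituents are one axial and one equatorial in each chair.
Chair I (hydroxyl axial, tert-butyl equatorial): E = 0.80 kcal/mol; chair II (hydroxyl equatorial, tert-butyl axial): E = 4.81 kcal/mol.
ΔG = 4.01 kcal/mol between the two chairs.
K = exp(ΔG/RT) with R = 1.987×10⁻³ kcal mol⁻¹ K⁻¹ and T = 373 K gives K ≈ 224.
Fraction in the lower-energy chair = K/(K+1) = 99.6%.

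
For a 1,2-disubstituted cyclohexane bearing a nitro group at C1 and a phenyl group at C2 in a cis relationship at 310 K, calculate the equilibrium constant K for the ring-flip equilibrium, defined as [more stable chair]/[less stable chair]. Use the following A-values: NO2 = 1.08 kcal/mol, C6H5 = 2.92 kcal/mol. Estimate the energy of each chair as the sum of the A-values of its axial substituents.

C1 and C2 have opposite parity, so for the cis isomer the two substituents are one axial and one equatorial in each chair.
Chair I (nitro axial, phenyl equatorial): E = 1.08 kcal/mol; chair II (nitro equatorial, phenyl axial): E = 2.92 kcal/mol.
ΔG = 1.84 kcal/mol between the two chairs.
K = exp(ΔG/RT) with R = 1.987×10⁻³ kcal mol⁻¹ K⁻¹ and T = 310 K gives K ≈ 19.8.

K ≈ 19.8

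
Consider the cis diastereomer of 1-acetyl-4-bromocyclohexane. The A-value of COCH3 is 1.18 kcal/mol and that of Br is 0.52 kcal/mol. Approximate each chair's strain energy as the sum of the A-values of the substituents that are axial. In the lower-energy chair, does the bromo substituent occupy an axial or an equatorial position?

C1 and C4 have opposite parity, so for the cis isomer the two substituents are one axial and one equatorial in each chair.
Chair I (acetyl axial, bromo equatorial): E = 1.18 kcal/mol.
Chair II (acetyl equatorial, bromo axial): E = 0.52 kcal/mol.
Chair II is the more stable (lower-energy) conformer, and in that chair the bromo group is axial.

axial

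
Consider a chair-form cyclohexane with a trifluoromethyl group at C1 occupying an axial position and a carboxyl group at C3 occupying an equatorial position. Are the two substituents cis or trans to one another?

C1 and C3 have the same parity, so their axial bonds point in the same direction.
With same-parity carbons, two substituents on the same face are both axial or both equatorial; opposite faces give one of each.
Here the groups are axial/equatorial → opposite face → trans.

trans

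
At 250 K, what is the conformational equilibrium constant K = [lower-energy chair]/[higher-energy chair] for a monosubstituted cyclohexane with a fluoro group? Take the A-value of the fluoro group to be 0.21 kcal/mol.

One chair has the fluoro group axial (E = 0.21 kcal/mol) and the other has it equatorial (E = 0).
ΔG = 0.21 kcal/mol between the two chairs.
K = exp(ΔG/RT) with R = 1.987×10⁻³ kcal mol⁻¹ K⁻¹ and T = 250 K gives K ≈ 1.53.

K ≈ 1.53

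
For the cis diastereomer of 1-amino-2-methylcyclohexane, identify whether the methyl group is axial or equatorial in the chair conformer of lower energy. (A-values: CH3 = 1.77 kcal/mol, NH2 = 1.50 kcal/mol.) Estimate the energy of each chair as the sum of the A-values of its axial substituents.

equatorial

C1 and C2 have opposite parity, so for the cis isomer the two substituents are one axial and one equatorial in each chair.
Chair I (methyl axial, amino equatorial): E = 1.77 kcal/mol.
Chair II (methyl equatorial, amino axial): E = 1.50 kcal/mol.
Chair II is the more stable (lower-energy) conformer, and in that chair the methyl group is equatorial.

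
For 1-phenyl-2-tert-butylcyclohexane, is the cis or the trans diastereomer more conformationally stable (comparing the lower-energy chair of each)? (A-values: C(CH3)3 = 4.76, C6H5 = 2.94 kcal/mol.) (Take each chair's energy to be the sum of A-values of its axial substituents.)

trans

At 1,2 positions (parity opposite): cis → (a,e or e,a); trans → (e,e or a,a).
Best chair for cis: E = 2.94 kcal/mol; best chair for trans: E = 0.00 kcal/mol.
The trans isomer is lower by 2.94 kcal/mol.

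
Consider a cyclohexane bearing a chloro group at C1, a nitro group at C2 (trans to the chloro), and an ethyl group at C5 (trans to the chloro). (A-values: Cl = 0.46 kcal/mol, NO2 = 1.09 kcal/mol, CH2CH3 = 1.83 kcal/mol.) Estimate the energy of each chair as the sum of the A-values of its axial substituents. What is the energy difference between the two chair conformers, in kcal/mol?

Chair I (chloro axial, nitro axial, ethyl equatorial): E = 1.55 kcal/mol.
Chair II (chloro equatorial, nitro equatorial, ethyl axial): E = 1.83 kcal/mol.
ΔE = 1.83 − 1.55 = 0.28 kcal/mol; chair I is more stable.

0.28 kcal/mol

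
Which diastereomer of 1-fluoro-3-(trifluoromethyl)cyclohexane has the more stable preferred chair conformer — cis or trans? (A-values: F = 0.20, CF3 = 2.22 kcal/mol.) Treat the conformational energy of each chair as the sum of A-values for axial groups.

cis

At 1,3 positions (parity same): cis → (e,e or a,a); trans → (a,e or e,a).
Best chair for cis: E = 0.00 kcal/mol; best chair for trans: E = 0.20 kcal/mol.
The cis isomer is lower by 0.20 kcal/mol.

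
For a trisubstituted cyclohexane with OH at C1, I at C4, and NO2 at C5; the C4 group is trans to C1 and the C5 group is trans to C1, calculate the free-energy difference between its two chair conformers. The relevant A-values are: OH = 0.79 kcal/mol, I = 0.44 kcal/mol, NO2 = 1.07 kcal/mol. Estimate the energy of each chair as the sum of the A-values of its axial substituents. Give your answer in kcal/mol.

Chair I (hydroxyl axial, iodo axial, nitro equatorial): E = 1.23 kcal/mol.
Chair II (hydroxyl equatorial, iodo equatorial, nitro axial): E = 1.07 kcal/mol.
ΔE = 1.23 − 1.07 = 0.16 kcal/mol; chair II is more stable.

0.16 kcal/mol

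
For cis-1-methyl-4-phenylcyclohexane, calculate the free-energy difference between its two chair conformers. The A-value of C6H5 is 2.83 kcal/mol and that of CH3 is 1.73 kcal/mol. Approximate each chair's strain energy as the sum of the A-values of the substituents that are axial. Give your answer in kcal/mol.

1.10 kcal/mol

C1 and C4 have opposite parity, so for the cis isomer the two substituents are one axial and one equatorial in each chair.
Chair I (phenyl axial, methyl equatorial): E = 2.83 kcal/mol.
Chair II (phenyl equatorial, methyl axial): E = 1.73 kcal/mol.
ΔE = 2.83 − 1.73 = 1.10 kcal/mol; chair II is more stable.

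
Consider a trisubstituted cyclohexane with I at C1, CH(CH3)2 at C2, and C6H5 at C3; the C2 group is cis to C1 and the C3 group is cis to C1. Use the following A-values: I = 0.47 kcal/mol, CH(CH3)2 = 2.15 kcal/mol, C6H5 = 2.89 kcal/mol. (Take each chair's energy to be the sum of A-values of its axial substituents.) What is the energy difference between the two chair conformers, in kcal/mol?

Chair I (iodo axial, isopropyl equatorial, phenyl axial): E = 3.36 kcal/mol.
Chair II (iodo equatorial, isopropyl axial, phenyl equatorial): E = 2.15 kcal/mol.
ΔE = 3.36 − 2.15 = 1.21 kcal/mol; chair II is more stable.

1.21 kcal/mol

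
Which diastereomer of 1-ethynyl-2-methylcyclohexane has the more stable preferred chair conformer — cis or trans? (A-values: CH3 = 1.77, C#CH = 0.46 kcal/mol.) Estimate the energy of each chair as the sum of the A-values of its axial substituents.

At 1,2 positions (parity opposite): cis → (a,e or e,a); trans → (e,e or a,a).
Best chair for cis: E = 0.46 kcal/mol; best chair for trans: E = 0.00 kcal/mol.
The trans isomer is lower by 0.46 kcal/mol.

trans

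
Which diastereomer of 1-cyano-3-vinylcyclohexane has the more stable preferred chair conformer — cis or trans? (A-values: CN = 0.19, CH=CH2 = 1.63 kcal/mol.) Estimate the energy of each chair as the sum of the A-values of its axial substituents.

At 1,3 positions (parity same): cis → (e,e or a,a); trans → (a,e or e,a).
Best chair for cis: E = 0.00 kcal/mol; best chair for trans: E = 0.19 kcal/mol.
The cis isomer is lower by 0.19 kcal/mol.

cis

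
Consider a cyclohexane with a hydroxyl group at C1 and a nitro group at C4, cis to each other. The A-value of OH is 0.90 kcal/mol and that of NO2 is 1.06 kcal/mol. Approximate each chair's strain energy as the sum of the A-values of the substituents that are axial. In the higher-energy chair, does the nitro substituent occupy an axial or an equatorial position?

C1 and C4 have opposite parity, so for the cis isomer the two substituents are one axial and one equatorial in each chair.
Chair I (hydroxyl axial, nitro equatorial): E = 0.90 kcal/mol.
Chair II (hydroxyl equatorial, nitro axial): E = 1.06 kcal/mol.
Chair II is the less stable (higher-energy) conformer, and in that chair the nitro group is axial.

axial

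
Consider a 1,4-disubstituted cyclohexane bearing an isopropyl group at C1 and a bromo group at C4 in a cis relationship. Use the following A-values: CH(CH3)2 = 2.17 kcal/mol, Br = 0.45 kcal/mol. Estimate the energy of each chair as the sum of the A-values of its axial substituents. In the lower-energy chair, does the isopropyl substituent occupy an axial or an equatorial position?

equatorial

C1 and C4 have opposite parity, so for the cis isomer the two substituents are one axial and one equatorial in each chair.
Chair I (isopropyl axial, bromo equatorial): E = 2.17 kcal/mol.
Chair II (isopropyl equatorial, bromo axial): E = 0.45 kcal/mol.
Chair II is the more stable (lower-energy) conformer, and in that chair the isopropyl group is equatorial.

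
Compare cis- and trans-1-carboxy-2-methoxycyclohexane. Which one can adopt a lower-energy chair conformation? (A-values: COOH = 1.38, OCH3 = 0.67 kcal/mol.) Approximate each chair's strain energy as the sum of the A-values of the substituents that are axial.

At 1,2 positions (parity opposite): cis → (a,e or e,a); trans → (e,e or a,a).
Best chair for cis: E = 0.67 kcal/mol; best chair for trans: E = 0.00 kcal/mol.
The trans isomer is lower by 0.67 kcal/mol.

trans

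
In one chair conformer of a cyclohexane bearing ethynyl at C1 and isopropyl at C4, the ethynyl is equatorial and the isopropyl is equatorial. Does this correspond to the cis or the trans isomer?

C1 and C4 have opposite parity, so their axial bonds point in opposite directions.
With opposite-parity carbons, two substituents on the same face are one axial and one equatorial; opposite faces give both axial or both equatorial.
Here the groups are equatorial/equatorial → opposite face → trans.

trans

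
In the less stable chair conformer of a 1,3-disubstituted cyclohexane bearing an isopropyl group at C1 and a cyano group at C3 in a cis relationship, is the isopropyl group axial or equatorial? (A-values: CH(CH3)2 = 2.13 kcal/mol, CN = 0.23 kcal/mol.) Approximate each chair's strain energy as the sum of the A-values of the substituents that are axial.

axial

C1 and C3 have the same parity, so for the cis isomer the two substituents are e,e in one chair and a,a in the other.
Chair I (isopropyl axial, cyano axial): E = 2.36 kcal/mol.
Chair II (isopropyl equatorial, cyano equatorial): E = 0.00 kcal/mol.
Chair I is the less stable (higher-energy) conformer, and in that chair the isopropyl group is axial.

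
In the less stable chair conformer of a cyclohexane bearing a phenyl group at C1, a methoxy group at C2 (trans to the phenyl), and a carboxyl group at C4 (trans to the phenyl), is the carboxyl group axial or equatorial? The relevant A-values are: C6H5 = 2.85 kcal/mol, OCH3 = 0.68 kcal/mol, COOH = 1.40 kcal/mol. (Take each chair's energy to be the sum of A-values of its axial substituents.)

Chair I (phenyl axial, methoxy axial, carboxyl axial): E = 4.93 kcal/mol.
Chair II (phenyl equatorial, methoxy equatorial, carboxyl equatorial): E = 0.00 kcal/mol.
Chair I is the less stable (higher-energy) conformer, and in that chair the carboxyl group is axial.

axial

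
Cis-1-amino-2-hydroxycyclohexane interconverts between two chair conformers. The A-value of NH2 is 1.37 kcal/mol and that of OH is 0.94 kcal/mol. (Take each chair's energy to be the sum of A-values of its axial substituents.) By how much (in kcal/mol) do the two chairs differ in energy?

C1 and C2 have opposite parity, so for the cis isomer the two substituents are one axial and one equatorial in each chair.
Chair I (amino axial, hydroxyl equatorial): E = 1.37 kcal/mol.
Chair II (amino equatorial, hydroxyl axial): E = 0.94 kcal/mol.
ΔE = 1.37 − 0.94 = 0.43 kcal/mol; chair II is more stable.

0.43 kcal/mol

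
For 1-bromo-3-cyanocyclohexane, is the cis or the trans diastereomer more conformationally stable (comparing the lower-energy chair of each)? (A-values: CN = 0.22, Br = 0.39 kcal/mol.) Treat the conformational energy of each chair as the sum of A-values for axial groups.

cis

At 1,3 positions (parity same): cis → (e,e or a,a); trans → (a,e or e,a).
Best chair for cis: E = 0.00 kcal/mol; best chair for trans: E = 0.22 kcal/mol.
The cis isomer is lower by 0.22 kcal/mol.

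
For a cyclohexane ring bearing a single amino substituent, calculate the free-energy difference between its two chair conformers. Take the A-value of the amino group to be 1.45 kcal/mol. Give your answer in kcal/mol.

A monosubstituted cyclohexane has one chair with the amino group axial (E = A = 1.45 kcal/mol) and one with it equatorial (E = 0).
ΔE = 1.45 − 0 = 1.45 kcal/mol.

1.45 kcal/mol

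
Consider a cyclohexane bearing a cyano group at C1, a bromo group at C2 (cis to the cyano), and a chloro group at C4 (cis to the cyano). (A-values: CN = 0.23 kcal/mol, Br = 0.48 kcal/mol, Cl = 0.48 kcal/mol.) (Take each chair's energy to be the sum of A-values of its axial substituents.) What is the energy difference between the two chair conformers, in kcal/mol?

Chair I (cyano axial, bromo equatorial, chloro equatorial): E = 0.23 kcal/mol.
Chair II (cyano equatorial, bromo axial, chloro axial): E = 0.96 kcal/mol.
ΔE = 0.96 − 0.23 = 0.73 kcal/mol; chair I is more stable.

0.73 kcal/mol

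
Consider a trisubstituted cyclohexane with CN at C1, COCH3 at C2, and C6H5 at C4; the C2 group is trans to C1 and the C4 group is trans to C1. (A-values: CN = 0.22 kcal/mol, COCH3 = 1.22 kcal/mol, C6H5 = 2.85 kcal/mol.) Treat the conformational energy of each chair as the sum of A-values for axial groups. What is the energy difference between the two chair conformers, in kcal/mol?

Chair I (cyano axial, acetyl axial, phenyl axial): E = 4.29 kcal/mol.
Chair II (cyano equatorial, acetyl equatorial, phenyl equatorial): E = 0.00 kcal/mol.
ΔE = 4.29 − 0.00 = 4.29 kcal/mol; chair II is more stable.

4.29 kcal/mol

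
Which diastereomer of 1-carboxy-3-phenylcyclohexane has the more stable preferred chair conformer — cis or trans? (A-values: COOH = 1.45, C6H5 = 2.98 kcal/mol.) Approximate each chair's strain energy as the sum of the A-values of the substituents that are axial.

cis

At 1,3 positions (parity same): cis → (e,e or a,a); trans → (a,e or e,a).
Best chair for cis: E = 0.00 kcal/mol; best chair for trans: E = 1.45 kcal/mol.
The cis isomer is lower by 1.45 kcal/mol.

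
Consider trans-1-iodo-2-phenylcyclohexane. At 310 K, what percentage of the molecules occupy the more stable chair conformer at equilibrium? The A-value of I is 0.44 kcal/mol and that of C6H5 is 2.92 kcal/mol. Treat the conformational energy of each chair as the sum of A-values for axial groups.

C1 and C2 have opposite parity, so for the trans isomer the two substituents are e,e in one chair and a,a in the other.
Chair I (iodo axial, phenyl axial): E = 3.36 kcal/mol; chair II (iodo equatorial, phenyl equatorial): E = 0.00 kcal/mol.
ΔG = 3.36 kcal/mol between the two chairs.
K = exp(ΔG/RT) with R = 1.987×10⁻³ kcal mol⁻¹ K⁻¹ and T = 310 K gives K ≈ 234.
Fraction in the lower-energy chair = K/(K+1) = 99.6%.

99.6%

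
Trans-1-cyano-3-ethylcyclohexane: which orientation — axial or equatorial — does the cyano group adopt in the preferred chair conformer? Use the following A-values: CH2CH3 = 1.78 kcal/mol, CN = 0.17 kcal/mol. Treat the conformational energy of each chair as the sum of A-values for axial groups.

axial

C1 and C3 have the same parity, so for the trans isomer the two substituents are one axial and one equatorial in each chair.
Chair I (ethyl axial, cyano equatorial): E = 1.78 kcal/mol.
Chair II (ethyl equatorial, cyano axial): E = 0.17 kcal/mol.
Chair II is the more stable (lower-energy) conformer, and in that chair the cyano group is axial.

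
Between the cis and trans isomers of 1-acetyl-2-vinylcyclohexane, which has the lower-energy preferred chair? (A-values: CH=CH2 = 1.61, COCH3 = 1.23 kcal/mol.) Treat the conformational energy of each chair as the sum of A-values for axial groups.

trans

At 1,2 positions (parity opposite): cis → (a,e or e,a); trans → (e,e or a,a).
Best chair for cis: E = 1.23 kcal/mol; best chair for trans: E = 0.00 kcal/mol.
The trans isomer is lower by 1.23 kcal/mol.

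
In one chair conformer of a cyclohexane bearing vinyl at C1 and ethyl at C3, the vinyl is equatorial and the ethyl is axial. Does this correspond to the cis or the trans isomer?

trans

C1 and C3 have the same parity, so their axial bonds point in the same direction.
With same-parity carbons, two substituents on the same face are both axial or both equatorial; opposite faces give one of each.
Here the groups are equatorial/axial → opposite face → trans.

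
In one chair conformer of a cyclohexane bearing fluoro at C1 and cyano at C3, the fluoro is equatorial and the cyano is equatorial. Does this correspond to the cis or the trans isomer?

C1 and C3 have the same parity, so their axial bonds point in the same direction.
With same-parity carbons, two substituents on the same face are both axial or both equatorial; opposite faces give one of each.
Here the groups are equatorial/equatorial → same face → cis.

cis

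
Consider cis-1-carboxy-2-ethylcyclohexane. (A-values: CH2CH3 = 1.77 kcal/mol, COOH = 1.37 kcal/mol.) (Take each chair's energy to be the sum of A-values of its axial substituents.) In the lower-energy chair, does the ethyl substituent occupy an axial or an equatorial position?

C1 and C2 have opposite parity, so for the cis isomer the two substituents are one axial and one equatorial in each chair.
Chair I (ethyl axial, carboxyl equatorial): E = 1.77 kcal/mol.
Chair II (ethyl equatorial, carboxyl axial): E = 1.37 kcal/mol.
Chair II is the more stable (lower-energy) conformer, and in that chair the ethyl group is equatorial.

equatorial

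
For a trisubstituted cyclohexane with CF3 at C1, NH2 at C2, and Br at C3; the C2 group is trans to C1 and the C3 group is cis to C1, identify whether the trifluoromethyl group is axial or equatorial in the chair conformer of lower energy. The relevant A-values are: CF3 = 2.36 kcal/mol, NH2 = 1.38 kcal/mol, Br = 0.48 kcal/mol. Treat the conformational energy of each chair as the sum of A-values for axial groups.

Chair I (trifluoromethyl axial, amino axial, bromo axial): E = 4.22 kcal/mol.
Chair II (trifluoromethyl equatorial, amino equatorial, bromo equatorial): E = 0.00 kcal/mol.
Chair II is the more stable (lower-energy) conformer, and in that chair the trifluoromethyl group is equatorial.

equatorial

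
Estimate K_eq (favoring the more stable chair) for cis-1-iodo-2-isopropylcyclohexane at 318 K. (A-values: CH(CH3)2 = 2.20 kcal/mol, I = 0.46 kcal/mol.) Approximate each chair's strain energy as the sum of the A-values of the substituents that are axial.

C1 and C2 have opposite parity, so for the cis isomer the two substituents are one axial and one equatorial in each chair.
Chair I (isopropyl axial, iodo equatorial): E = 2.20 kcal/mol; chair II (isopropyl equatorial, iodo axial): E = 0.46 kcal/mol.
ΔG = 1.74 kcal/mol between the two chairs.
K = exp(ΔG/RT) with R = 1.987×10⁻³ kcal mol⁻¹ K⁻¹ and T = 318 K gives K ≈ 15.7.

K ≈ 15.7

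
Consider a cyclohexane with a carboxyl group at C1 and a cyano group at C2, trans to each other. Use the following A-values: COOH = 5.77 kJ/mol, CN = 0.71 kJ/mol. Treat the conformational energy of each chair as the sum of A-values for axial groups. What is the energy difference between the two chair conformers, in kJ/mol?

C1 and C2 have opposite parity, so for the trans isomer the two substituents are e,e in one chair and a,a in the other.
Chair I (carboxyl axial, cyano axial): E = 6.48 kJ/mol.
Chair II (carboxyl equatorial, cyano equatorial): E = 0.00 kJ/mol.
ΔE = 6.48 − 0.00 = 6.48 kJ/mol; chair II is more stable.

6.48 kJ/mol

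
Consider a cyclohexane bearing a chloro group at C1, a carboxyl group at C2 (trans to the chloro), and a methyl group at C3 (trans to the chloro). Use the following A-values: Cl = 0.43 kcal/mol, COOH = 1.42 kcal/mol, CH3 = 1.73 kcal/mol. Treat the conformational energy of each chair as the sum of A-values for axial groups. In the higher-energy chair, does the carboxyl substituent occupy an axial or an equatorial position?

Chair I (chloro axial, carboxyl axial, methyl equatorial): E = 1.85 kcal/mol.
Chair II (chloro equatorial, carboxyl equatorial, methyl axial): E = 1.73 kcal/mol.
Chair I is the less stable (higher-energy) conformer, and in that chair the carboxyl group is axial.

axial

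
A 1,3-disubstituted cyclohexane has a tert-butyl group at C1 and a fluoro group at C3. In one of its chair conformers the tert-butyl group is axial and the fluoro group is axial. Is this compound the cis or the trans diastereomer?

C1 and C3 have the same parity, so their axial bonds point in the same direction.
With same-parity carbons, two substituents on the same face are both axial or both equatorial; opposite faces give one of each.
Here the groups are axial/axial → same face → cis.

cis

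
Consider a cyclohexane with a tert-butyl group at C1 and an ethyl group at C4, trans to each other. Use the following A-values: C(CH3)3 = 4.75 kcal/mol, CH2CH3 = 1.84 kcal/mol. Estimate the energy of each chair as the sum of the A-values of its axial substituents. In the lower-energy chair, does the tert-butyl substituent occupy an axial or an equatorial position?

equatorial

C1 and C4 have opposite parity, so for the trans isomer the two substituents are e,e in one chair and a,a in the other.
Chair I (tert-butyl axial, ethyl axial): E = 6.59 kcal/mol.
Chair II (tert-butyl equatorial, ethyl equatorial): E = 0.00 kcal/mol.
Chair II is the more stable (lower-energy) conformer, and in that chair the tert-butyl group is equatorial.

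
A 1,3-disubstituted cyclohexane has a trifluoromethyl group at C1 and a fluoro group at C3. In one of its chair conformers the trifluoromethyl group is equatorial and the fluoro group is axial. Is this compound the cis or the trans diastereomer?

C1 and C3 have the same parity, so their axial bonds point in the same direction.
With same-parity carbons, two substituents on the same face are both axial or both equatorial; opposite faces give one of each.
Here the groups are equatorial/axial → opposite face → trans.

trans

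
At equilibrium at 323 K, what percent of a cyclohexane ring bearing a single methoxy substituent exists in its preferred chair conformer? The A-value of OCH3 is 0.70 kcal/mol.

One chair has the methoxy group axial (E = 0.70 kcal/mol) and the other has it equatorial (E = 0).
ΔG = 0.70 kcal/mol between the two chairs.
K = exp(ΔG/RT) with R = 1.987×10⁻³ kcal mol⁻¹ K⁻¹ and T = 323 K gives K ≈ 2.98.
Fraction in the lower-energy chair = K/(K+1) = 74.9%.

74.9%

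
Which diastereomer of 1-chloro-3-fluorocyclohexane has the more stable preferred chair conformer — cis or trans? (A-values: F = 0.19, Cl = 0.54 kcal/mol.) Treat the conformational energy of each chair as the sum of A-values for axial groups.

At 1,3 positions (parity same): cis → (e,e or a,a); trans → (a,e or e,a).
Best chair for cis: E = 0.00 kcal/mol; best chair for trans: E = 0.19 kcal/mol.
The cis isomer is lower by 0.19 kcal/mol.

cis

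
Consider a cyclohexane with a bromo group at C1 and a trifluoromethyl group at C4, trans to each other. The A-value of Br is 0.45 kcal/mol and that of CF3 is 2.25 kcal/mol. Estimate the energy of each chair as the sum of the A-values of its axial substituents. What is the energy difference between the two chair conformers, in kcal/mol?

2.70 kcal/mol

C1 and C4 have opposite parity, so for the trans isomer the two substituents are e,e in one chair and a,a in the other.
Chair I (bromo axial, trifluoromethyl axial): E = 2.70 kcal/mol.
Chair II (bromo equatorial, trifluoromethyl equatorial): E = 0.00 kcal/mol.
ΔE = 2.70 − 0.00 = 2.70 kcal/mol; chair II is more stable.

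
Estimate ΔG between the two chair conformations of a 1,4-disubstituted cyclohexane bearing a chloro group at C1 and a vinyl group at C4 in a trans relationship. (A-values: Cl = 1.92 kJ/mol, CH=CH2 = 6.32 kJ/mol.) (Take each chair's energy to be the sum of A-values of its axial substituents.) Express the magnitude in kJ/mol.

C1 and C4 have opposite parity, so for the trans isomer the two substituents are e,e in one chair and a,a in the other.
Chair I (chloro axial, vinyl axial): E = 8.24 kJ/mol.
Chair II (chloro equatorial, vinyl equatorial): E = 0.00 kJ/mol.
ΔE = 8.24 − 0.00 = 8.24 kJ/mol; chair II is more stable.

8.24 kJ/mol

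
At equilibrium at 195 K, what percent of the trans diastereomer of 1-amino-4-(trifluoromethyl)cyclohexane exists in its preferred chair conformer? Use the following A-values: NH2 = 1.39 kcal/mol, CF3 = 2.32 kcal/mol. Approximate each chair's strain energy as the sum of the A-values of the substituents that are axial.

C1 and C4 have opposite parity, so for the trans isomer the two substituents are e,e in one chair and a,a in the other.
Chair I (amino axial, trifluoromethyl axial): E = 3.71 kcal/mol; chair II (amino equatorial, trifluoromethyl equatorial): E = 0.00 kcal/mol.
ΔG = 3.71 kcal/mol between the two chairs.
K = exp(ΔG/RT) with R = 1.987×10⁻³ kcal mol⁻¹ K⁻¹ and T = 195 K gives K ≈ 1.44e+04.
Fraction in the lower-energy chair = K/(K+1) = 100.0%.

100.0%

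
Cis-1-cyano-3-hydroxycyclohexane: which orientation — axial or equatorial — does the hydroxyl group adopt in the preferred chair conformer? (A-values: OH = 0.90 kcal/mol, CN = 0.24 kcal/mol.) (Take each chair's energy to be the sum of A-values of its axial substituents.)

equatorial

C1 and C3 have the same parity, so for the cis isomer the two substituents are e,e in one chair and a,a in the other.
Chair I (hydroxyl axial, cyano axial): E = 1.14 kcal/mol.
Chair II (hydroxyl equatorial, cyano equatorial): E = 0.00 kcal/mol.
Chair II is the more stable (lower-energy) conformer, and in that chair the hydroxyl group is equatorial.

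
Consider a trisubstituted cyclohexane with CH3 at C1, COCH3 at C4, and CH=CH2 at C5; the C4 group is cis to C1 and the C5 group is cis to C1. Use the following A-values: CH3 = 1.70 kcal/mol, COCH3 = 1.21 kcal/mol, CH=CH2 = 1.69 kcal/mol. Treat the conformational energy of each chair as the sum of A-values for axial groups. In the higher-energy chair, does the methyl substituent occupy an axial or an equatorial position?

Chair I (methyl axial, acetyl equatorial, vinyl axial): E = 3.39 kcal/mol.
Chair II (methyl equatorial, acetyl axial, vinyl equatorial): E = 1.21 kcal/mol.
Chair I is the less stable (higher-energy) conformer, and in that chair the methyl group is axial.

axial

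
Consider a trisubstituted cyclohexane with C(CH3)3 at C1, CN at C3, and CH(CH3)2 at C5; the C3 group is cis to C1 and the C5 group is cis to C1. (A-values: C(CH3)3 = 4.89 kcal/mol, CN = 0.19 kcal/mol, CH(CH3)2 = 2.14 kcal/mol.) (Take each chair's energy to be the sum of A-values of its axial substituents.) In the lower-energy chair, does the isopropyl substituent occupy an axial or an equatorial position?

equatorial

Chair I (tert-butyl axial, cyano axial, isopropyl axial): E = 7.22 kcal/mol.
Chair II (tert-butyl equatorial, cyano equatorial, isopropyl equatorial): E = 0.00 kcal/mol.
Chair II is the more stable (lower-energy) conformer, and in that chair the isopropyl group is equatorial.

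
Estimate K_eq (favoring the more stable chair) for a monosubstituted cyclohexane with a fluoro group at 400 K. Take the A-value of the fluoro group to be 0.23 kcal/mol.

K ≈ 1.34

One chair has the fluoro group axial (E = 0.23 kcal/mol) and the other has it equatorial (E = 0).
ΔG = 0.23 kcal/mol between the two chairs.
K = exp(ΔG/RT) with R = 1.987×10⁻³ kcal mol⁻¹ K⁻¹ and T = 400 K gives K ≈ 1.34.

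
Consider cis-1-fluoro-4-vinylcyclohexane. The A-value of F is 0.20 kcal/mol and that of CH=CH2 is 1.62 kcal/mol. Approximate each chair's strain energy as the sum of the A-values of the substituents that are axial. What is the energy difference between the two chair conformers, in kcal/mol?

C1 and C4 have opposite parity, so for the cis isomer the two substituents are one axial and one equatorial in each chair.
Chair I (fluoro axial, vinyl equatorial): E = 0.20 kcal/mol.
Chair II (fluoro equatorial, vinyl axial): E = 1.62 kcal/mol.
ΔE = 1.62 − 0.20 = 1.42 kcal/mol; chair I is more stable.

1.42 kcal/mol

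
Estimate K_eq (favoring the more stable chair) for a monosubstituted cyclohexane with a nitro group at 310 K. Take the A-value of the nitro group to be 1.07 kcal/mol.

K ≈ 5.68

One chair has the nitro group axial (E = 1.07 kcal/mol) and the other has it equatorial (E = 0).
ΔG = 1.07 kcal/mol between the two chairs.
K = exp(ΔG/RT) with R = 1.987×10⁻³ kcal mol⁻¹ K⁻¹ and T = 310 K gives K ≈ 5.68.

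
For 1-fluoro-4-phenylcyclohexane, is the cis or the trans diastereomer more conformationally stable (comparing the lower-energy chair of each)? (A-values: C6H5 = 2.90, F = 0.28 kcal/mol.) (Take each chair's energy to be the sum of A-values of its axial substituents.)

At 1,4 positions (parity opposite): cis → (a,e or e,a); trans → (e,e or a,a).
Best chair for cis: E = 0.28 kcal/mol; best chair for trans: E = 0.00 kcal/mol.
The trans isomer is lower by 0.28 kcal/mol.

trans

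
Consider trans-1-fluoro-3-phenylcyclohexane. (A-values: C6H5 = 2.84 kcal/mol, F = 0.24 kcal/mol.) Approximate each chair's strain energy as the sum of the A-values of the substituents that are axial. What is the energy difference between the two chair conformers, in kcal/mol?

C1 and C3 have the same parity, so for the trans isomer the two substituents are one axial and one equatorial in each chair.
Chair I (phenyl axial, fluoro equatorial): E = 2.84 kcal/mol.
Chair II (phenyl equatorial, fluoro axial): E = 0.24 kcal/mol.
ΔE = 2.84 − 0.24 = 2.60 kcal/mol; chair II is more stable.

2.60 kcal/mol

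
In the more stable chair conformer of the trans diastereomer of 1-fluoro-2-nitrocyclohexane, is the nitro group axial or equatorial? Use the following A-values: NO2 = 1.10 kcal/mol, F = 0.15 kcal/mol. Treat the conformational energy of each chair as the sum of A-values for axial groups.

C1 and C2 have opposite parity, so for the trans isomer the two substituents are e,e in one chair and a,a in the other.
Chair I (nitro axial, fluoro axial): E = 1.25 kcal/mol.
Chair II (nitro equatorial, fluoro equatorial): E = 0.00 kcal/mol.
Chair II is the more stable (lower-energy) conformer, and in that chair the nitro group is equatorial.

equatorial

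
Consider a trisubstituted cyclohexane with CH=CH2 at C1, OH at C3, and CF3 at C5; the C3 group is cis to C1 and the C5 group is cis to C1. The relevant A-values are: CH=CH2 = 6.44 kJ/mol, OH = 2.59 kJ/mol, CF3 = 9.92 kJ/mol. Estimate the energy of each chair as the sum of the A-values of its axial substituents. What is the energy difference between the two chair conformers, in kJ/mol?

Chair I (vinyl axial, hydroxyl axial, trifluoromethyl axial): E = 18.95 kJ/mol.
Chair II (vinyl equatorial, hydroxyl equatorial, trifluoromethyl equatorial): E = 0.00 kJ/mol.
ΔE = 18.95 − 0.00 = 18.95 kJ/mol; chair II is more stable.

18.95 kJ/mol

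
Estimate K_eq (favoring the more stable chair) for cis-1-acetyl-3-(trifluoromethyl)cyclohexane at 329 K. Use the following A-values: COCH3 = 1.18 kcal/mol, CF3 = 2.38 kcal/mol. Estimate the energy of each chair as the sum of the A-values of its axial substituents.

C1 and C3 have the same parity, so for the cis isomer the two substituents are e,e in one chair and a,a in the other.
Chair I (acetyl axial, trifluoromethyl axial): E = 3.56 kcal/mol; chair II (acetyl equatorial, trifluoromethyl equatorial): E = 0.00 kcal/mol.
ΔG = 3.56 kcal/mol between the two chairs.
K = exp(ΔG/RT) with R = 1.987×10⁻³ kcal mol⁻¹ K⁻¹ and T = 329 K gives K ≈ 232.

K ≈ 232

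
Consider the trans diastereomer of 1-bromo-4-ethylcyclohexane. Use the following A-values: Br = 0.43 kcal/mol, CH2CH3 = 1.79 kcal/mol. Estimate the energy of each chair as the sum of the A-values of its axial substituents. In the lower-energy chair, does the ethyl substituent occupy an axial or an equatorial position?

equatorial

C1 and C4 have opposite parity, so for the trans isomer the two substituents are e,e in one chair and a,a in the other.
Chair I (bromo axial, ethyl axial): E = 2.22 kcal/mol.
Chair II (bromo equatorial, ethyl equatorial): E = 0.00 kcal/mol.
Chair II is the more stable (lower-energy) conformer, and in that chair the ethyl group is equatorial.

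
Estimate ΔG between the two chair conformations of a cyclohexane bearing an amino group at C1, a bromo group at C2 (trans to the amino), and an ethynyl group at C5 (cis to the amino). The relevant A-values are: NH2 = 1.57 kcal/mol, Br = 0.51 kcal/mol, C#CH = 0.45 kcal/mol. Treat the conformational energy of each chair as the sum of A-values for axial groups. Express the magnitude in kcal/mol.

2.53 kcal/mol

Chair I (amino axial, bromo axial, ethynyl axial): E = 2.53 kcal/mol.
Chair II (amino equatorial, bromo equatorial, ethynyl equatorial): E = 0.00 kcal/mol.
ΔE = 2.53 − 0.00 = 2.53 kcal/mol; chair II is more stable.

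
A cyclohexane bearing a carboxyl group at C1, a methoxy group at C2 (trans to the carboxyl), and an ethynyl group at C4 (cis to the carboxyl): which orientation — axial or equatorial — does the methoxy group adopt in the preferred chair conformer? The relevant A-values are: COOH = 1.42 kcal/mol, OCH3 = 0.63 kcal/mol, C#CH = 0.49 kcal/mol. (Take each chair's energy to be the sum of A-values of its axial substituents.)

Chair I (carboxyl axial, methoxy axial, ethynyl equatorial): E = 2.05 kcal/mol.
Chair II (carboxyl equatorial, methoxy equatorial, ethynyl axial): E = 0.49 kcal/mol.
Chair II is the more stable (lower-energy) conformer, and in that chair the methoxy group is equatorial.

equatorial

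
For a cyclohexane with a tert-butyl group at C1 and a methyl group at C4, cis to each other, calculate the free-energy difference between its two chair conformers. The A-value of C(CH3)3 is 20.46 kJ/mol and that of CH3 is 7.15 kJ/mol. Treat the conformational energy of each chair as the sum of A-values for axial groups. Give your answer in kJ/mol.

13.31 kJ/mol

C1 and C4 have opposite parity, so for the cis isomer the two substituents are one axial and one equatorial in each chair.
Chair I (tert-butyl axial, methyl equatorial): E = 20.46 kJ/mol.
Chair II (tert-butyl equatorial, methyl axial): E = 7.15 kJ/mol.
ΔE = 20.46 − 7.15 = 13.31 kJ/mol; chair II is more stable.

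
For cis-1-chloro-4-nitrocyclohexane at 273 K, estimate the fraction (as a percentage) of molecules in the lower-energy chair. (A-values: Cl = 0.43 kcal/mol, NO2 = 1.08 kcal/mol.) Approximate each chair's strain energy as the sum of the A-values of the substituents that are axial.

76.8%

C1 and C4 have opposite parity, so for the cis isomer the two substituents are one axial and one equatorial in each chair.
Chair I (chloro axial, nitro equatorial): E = 0.43 kcal/mol; chair II (chloro equatorial, nitro axial): E = 1.08 kcal/mol.
ΔG = 0.65 kcal/mol between the two chairs.
K = exp(ΔG/RT) with R = 1.987×10⁻³ kcal mol⁻¹ K⁻¹ and T = 273 K gives K ≈ 3.31.
Fraction in the lower-energy chair = K/(K+1) = 76.8%.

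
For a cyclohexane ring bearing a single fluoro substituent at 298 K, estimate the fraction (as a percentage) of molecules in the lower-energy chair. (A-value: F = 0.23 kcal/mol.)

One chair has the fluoro group axial (E = 0.23 kcal/mol) and the other has it equatorial (E = 0).
ΔG = 0.23 kcal/mol between the two chairs.
K = exp(ΔG/RT) with R = 1.987×10⁻³ kcal mol⁻¹ K⁻¹ and T = 298 K gives K ≈ 1.47.
Fraction in the lower-energy chair = K/(K+1) = 59.6%.

59.6%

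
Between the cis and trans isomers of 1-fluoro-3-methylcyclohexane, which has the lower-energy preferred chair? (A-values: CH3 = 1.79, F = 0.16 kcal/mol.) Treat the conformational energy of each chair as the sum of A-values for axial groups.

At 1,3 positions (parity same): cis → (e,e or a,a); trans → (a,e or e,a).
Best chair for cis: E = 0.00 kcal/mol; best chair for trans: E = 0.16 kcal/mol.
The cis isomer is lower by 0.16 kcal/mol.

cis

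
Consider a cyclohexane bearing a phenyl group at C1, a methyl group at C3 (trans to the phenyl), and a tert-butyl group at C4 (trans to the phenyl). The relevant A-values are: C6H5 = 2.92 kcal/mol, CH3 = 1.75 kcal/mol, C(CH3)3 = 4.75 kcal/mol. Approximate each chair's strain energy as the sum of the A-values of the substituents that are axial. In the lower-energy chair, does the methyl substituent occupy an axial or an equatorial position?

axial

Chair I (phenyl axial, methyl equatorial, tert-butyl axial): E = 7.67 kcal/mol.
Chair II (phenyl equatorial, methyl axial, tert-butyl equatorial): E = 1.75 kcal/mol.
Chair II is the more stable (lower-energy) conformer, and in that chair the methyl group is axial.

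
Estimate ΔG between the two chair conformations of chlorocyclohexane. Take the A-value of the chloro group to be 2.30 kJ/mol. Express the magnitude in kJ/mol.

2.30 kJ/mol

A monosubstituted cyclohexane has one chair with the chloro group axial (E = A = 2.30 kJ/mol) and one with it equatorial (E = 0).
ΔE = 2.30 − 0 = 2.30 kJ/mol.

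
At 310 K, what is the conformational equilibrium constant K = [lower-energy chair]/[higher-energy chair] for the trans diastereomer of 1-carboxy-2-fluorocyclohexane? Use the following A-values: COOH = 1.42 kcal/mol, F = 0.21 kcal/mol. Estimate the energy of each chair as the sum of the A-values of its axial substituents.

K ≈ 14.1

C1 and C2 have opposite parity, so for the trans isomer the two substituents are e,e in one chair and a,a in the other.
Chair I (carboxyl axial, fluoro axial): E = 1.63 kcal/mol; chair II (carboxyl equatorial, fluoro equatorial): E = 0.00 kcal/mol.
ΔG = 1.63 kcal/mol between the two chairs.
K = exp(ΔG/RT) with R = 1.987×10⁻³ kcal mol⁻¹ K⁻¹ and T = 310 K gives K ≈ 14.1.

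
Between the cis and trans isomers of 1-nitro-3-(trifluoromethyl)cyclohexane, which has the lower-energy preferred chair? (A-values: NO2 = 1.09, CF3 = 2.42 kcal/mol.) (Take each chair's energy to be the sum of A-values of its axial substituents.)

At 1,3 positions (parity same): cis → (e,e or a,a); trans → (a,e or e,a).
Best chair for cis: E = 0.00 kcal/mol; best chair for trans: E = 1.09 kcal/mol.
The cis isomer is lower by 1.09 kcal/mol.

cis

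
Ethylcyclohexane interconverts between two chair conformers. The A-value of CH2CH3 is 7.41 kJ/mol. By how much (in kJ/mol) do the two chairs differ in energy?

A monosubstituted cyclohexane has one chair with the ethyl group axial (E = A = 7.41 kJ/mol) and one with it equatorial (E = 0).
ΔE = 7.41 − 0 = 7.41 kJ/mol.

7.41 kJ/mol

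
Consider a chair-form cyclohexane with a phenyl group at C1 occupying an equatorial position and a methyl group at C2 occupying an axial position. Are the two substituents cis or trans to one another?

cis

C1 and C2 have opposite parity, so their axial bonds point in opposite directions.
With opposite-parity carbons, two substituents on the same face are one axial and one equatorial; opposite faces give both axial or both equatorial.
Here the groups are equatorial/axial → same face → cis.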